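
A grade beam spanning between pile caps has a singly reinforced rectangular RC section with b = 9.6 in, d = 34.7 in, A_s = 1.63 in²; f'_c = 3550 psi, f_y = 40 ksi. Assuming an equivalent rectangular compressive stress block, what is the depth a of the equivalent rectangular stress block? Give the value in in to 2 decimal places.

a ≈ 2.25 in

T = A_s f_y = 1.63 × 40 = 65.2 kips.
a = T/(0.85 f'_c b) = 65.2/(0.85 × 3.55 × 9.6) = 2.25 in.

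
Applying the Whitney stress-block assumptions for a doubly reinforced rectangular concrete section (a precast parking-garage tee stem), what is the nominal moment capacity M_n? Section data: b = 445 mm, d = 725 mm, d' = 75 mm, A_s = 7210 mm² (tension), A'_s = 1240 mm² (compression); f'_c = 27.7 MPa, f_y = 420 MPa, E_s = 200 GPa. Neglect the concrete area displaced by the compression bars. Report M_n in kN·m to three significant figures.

Assume both tension and compression steel yield.
Net tension couple steel: A_s − A'_s = 5970 mm².
a = (A_s − A'_s) f_y / (0.85 f'_c b) = 2507400/(0.85 × 27.7 × 445) = 239.31 mm.
c = a/β₁ = 239.31/0.85 = 281.54 mm; ε'_s = 0.003(c − d')/c = 0.0022 ≥ f_y/E_s = 0.0021, so compression steel does yield.
M_n = (A_s − A'_s) f_y (d − a/2) + A'_s f_y (d − d') = [2507400 × (725 − 119.655) + 520800 × (725 − 75)] × 10⁻⁶ = 1517.84 + 338.52 = 1856.36 kN·m.

M_n ≈ 1860 kN·m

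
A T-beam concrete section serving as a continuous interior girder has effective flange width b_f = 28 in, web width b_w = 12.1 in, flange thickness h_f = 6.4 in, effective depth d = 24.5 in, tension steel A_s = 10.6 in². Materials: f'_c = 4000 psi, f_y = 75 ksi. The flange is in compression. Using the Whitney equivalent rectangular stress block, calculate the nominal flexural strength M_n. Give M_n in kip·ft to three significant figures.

M_n ≈ 1330 kip·ft

Tension: T = A_s f_y = 10.6 × 75 = 795 kips.
Try a within the flange: a = T/(0.85 f'_c b_f) = 795/(0.85 × 4 × 28) = 8.351 in.
a = 8.351 > h_f = 6.4 in: the block extends into the web. Split into flange-overhang and web parts.
C_f = 0.85 f'_c (b_f − b_w) h_f = 0.85 × 4 × (28 − 12.1) × 6.4 = 346.0 kips.
Remaining web compression depth: a_w = (T − C_f)/(0.85 f'_c b_w) = (795 − 346.0)/(0.85 × 4 × 12.1) = 10.914 in.
M_n = C_f(d − h_f/2) + (T − C_f)(d − a_w/2) = 346.0 × (24.5 − 3.2) + 449 × (24.5 − 5.457) = 7369.8 + 8550.3 = 15920.1 kip·in.
M_n = 15920.1/12 = 1326.68 kip·ft.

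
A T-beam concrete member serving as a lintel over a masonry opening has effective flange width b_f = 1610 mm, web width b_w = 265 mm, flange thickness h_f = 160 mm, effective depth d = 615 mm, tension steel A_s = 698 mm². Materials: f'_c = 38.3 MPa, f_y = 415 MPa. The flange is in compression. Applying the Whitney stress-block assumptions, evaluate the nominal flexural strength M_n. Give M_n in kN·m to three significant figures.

Tension: T = A_s f_y = 698 × 415 = 289670 N.
Try a within the flange: a = T/(0.85 f'_c b_f) = 289670/(0.85 × 38.3 × 1610) = 5.53 mm.
Since a = 5.53 ≤ h_f = 160 mm, the stress block lies entirely in the flange; analyse as a rectangular beam of width b_f.
M_n = T(d − a/2) = 289670 × (615 − 2.765) = 177.35 × 10⁶ N·mm.
M_n = 177.35 kN·m.

M_n ≈ 177 kN·m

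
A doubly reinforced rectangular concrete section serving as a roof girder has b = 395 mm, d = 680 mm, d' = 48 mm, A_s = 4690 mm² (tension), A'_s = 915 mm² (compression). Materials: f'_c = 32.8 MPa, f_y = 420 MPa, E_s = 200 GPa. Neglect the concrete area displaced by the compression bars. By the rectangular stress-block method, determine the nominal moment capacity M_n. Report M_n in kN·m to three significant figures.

Assume both tension and compression steel yield.
Net tension couple steel: A_s − A'_s = 3775 mm².
a = (A_s − A'_s) f_y / (0.85 f'_c b) = 1585500/(0.85 × 32.8 × 395) = 143.97 mm.
c = a/β₁ = 143.97/0.816 = 176.43 mm; ε'_s = 0.003(c − d')/c = 0.0022 ≥ f_y/E_s = 0.0021, so compression steel does yield.
M_n = (A_s − A'_s) f_y (d − a/2) + A'_s f_y (d − d') = [1585500 × (680 − 71.985) + 384300 × (680 − 48)] × 10⁻⁶ = 964.01 + 242.88 = 1206.89 kN·m.

M_n ≈ 1210 kN·m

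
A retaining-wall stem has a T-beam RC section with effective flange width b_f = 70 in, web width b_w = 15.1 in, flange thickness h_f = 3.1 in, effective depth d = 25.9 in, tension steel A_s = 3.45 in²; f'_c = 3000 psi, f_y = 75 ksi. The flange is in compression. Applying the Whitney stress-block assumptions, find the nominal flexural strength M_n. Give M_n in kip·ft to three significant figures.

Tension: T = A_s f_y = 3.45 × 75 = 258.75 kips.
Try a within the flange: a = T/(0.85 f'_c b_f) = 258.75/(0.85 × 3 × 70) = 1.450 in.
Since a = 1.450 ≤ h_f = 3.1 in, the stress block lies entirely in the flange; analyse as a rectangular beam of width b_f.
M_n = T(d − a/2) = 258.75 × (25.9 − 0.725) = 6514.0 kip·in.
M_n = 6514.0/12 = 542.83 kip·ft.

M_n ≈ 543 kip·ft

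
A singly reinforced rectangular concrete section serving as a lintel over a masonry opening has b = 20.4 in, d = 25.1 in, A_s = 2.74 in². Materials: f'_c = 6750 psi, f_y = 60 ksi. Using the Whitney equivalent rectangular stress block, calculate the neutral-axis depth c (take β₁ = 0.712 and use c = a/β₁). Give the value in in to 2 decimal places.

c ≈ 1.97 in

T = A_s f_y = 2.74 × 60 = 164.4 kips.
a = T/(0.85 f'_c b) = 164.4/(0.85 × 6.75 × 20.4) = 1.4046 in.
With β₁ = 0.712, c = a/β₁ = 1.4046/0.712 = 1.97 in.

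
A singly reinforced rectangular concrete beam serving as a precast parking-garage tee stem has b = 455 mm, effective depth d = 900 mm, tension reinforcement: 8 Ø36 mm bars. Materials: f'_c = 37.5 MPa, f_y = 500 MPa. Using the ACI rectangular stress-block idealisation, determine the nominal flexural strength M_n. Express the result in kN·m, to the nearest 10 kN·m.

A_s = 8 × 1018 = 8144 mm².
T = A_s f_y = 8144 × 500 = 4072000 N = 4072 kN.
From C = T: a = T/(0.85 f'_c b) = 4072000/(0.85 × 37.5 × 455) = 280.77 mm.
M_n = T(d − a/2) = 4072 kN × (900 − 140.385) mm = 3093.15 kN·m.

M_n ≈ 3090 kN·m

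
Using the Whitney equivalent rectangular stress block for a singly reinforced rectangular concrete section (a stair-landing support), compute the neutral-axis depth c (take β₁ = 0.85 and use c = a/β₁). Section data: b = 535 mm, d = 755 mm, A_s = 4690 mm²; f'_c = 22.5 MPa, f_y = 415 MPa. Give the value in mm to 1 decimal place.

T = A_s f_y = 4690 × 415 = 1946350 N = 1946.35 kN.
Setting C = 0.85 f'_c a b equal to T: a = 1946350/(0.85 × 22.5 × 535) = 190.224 mm.
With β₁ = 0.85, c = a/β₁ = 190.224/0.85 = 223.8 mm.

c ≈ 223.8 mm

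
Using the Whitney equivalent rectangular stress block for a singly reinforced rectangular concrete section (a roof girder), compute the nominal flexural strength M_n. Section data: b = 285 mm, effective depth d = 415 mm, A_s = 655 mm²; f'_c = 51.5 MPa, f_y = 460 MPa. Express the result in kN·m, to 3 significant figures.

T = A_s f_y = 655 × 460 = 301300 N = 301.3 kN.
From C = T: a = T/(0.85 f'_c b) = 301300/(0.85 × 51.5 × 285) = 24.15 mm.
M_n = T(d − a/2) = 301.3 kN × (415 − 12.075) mm = 121.40 kN·m.

M_n ≈ 121 kN·m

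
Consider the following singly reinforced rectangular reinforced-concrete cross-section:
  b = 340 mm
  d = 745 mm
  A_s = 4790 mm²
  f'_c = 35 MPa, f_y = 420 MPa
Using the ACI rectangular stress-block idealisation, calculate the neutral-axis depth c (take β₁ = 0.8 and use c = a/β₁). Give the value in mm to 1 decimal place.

T = A_s f_y = 4790 × 420 = 2011800 N = 2011.8 kN.
Setting C = 0.85 f'_c a b equal to T: a = 2011800/(0.85 × 35 × 340) = 198.893 mm.
With β₁ = 0.8, c = a/β₁ = 198.893/0.8 = 248.6 mm.

c ≈ 248.6 mm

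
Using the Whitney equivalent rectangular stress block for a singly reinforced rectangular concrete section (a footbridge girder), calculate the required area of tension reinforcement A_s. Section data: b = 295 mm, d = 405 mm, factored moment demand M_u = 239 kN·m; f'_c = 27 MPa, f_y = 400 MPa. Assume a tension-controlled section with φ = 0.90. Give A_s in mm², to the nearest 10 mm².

A_s ≈ 1900 mm²

M_n = M_u/φ = 239/0.90 = 265.556 kN·m.
With M_n = 0.85 f'_c a b (d − a/2), solve the quadratic for a:
a = d − √(d² − 2M_n/(0.85 f'_c b)) = 405 − √(405² − 2 × 265.556×10⁶/(0.85 × 27 × 295)) = 112.46 mm.
A_s = 0.85 f'_c a b / f_y = 0.85 × 27 × 112.46 × 295 / 400 = 1903.5 mm².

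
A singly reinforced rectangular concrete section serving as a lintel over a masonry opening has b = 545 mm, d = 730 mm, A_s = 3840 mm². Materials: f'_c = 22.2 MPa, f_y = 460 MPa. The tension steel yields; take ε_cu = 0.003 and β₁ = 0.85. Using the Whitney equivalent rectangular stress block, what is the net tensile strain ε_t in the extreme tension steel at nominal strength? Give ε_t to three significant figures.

a = A_s f_y/(0.85 f'_c b) = 171.76 mm.
β₁ = 0.85, so c = a/β₁ = 171.76/0.85 = 202.07 mm.
From the linear strain diagram with ε_cu = 0.003: ε_t = 0.003 (d − c)/c = 0.003 × (730 − 202.07)/202.07 = 0.00784.
Since ε_t ≥ 0.005, the section is tension-controlled.

ε_t ≈ 0.00784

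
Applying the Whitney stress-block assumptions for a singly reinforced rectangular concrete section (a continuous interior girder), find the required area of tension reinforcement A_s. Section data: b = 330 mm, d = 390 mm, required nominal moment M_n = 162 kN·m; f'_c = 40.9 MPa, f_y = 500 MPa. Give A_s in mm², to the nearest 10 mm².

A_s ≈ 870 mm²

With M_n = 0.85 f'_c a b (d − a/2), solve the quadratic for a:
a = d − √(d² − 2M_n/(0.85 f'_c b)) = 390 − √(390² − 2 × 162×10⁶/(0.85 × 40.9 × 330)) = 38.06 mm.
A_s = 0.85 f'_c a b / f_y = 0.85 × 40.9 × 38.06 × 330 / 500 = 873.3 mm².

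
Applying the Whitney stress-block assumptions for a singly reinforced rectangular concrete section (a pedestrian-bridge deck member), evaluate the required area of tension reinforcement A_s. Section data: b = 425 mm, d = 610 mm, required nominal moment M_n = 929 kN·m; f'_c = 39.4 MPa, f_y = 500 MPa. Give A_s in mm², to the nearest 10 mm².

With M_n = 0.85 f'_c a b (d − a/2), solve the quadratic for a:
a = d − √(d² − 2M_n/(0.85 f'_c b)) = 610 − √(610² − 2 × 929×10⁶/(0.85 × 39.4 × 425)) = 118.51 mm.
A_s = 0.85 f'_c a b / f_y = 0.85 × 39.4 × 118.51 × 425 / 500 = 3373.6 mm².

A_s ≈ 3370 mm²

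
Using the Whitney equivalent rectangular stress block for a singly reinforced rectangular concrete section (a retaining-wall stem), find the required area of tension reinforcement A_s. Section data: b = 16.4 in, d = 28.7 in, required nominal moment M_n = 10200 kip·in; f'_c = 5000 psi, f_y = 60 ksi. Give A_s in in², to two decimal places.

A_s ≈ 6.57 in²

From M_n = 0.85 f'_c a b (d − a/2):
a = d − √(d² − 2M_n/(0.85 f'_c b)) = 28.7 − √(28.7² − 2 × 10200/(0.85 × 5 × 16.4)) = 5.656 in.
A_s = 0.85 f'_c a b / f_y = 0.85 × 5 × 5.656 × 16.4 / 60 = 6.570 in².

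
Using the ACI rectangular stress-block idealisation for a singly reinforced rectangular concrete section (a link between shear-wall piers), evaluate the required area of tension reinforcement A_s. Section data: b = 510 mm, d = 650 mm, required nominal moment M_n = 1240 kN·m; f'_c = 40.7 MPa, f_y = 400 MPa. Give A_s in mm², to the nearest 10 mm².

With M_n = 0.85 f'_c a b (d − a/2), solve the quadratic for a:
a = d − √(d² − 2M_n/(0.85 f'_c b)) = 650 − √(650² − 2 × 1240×10⁶/(0.85 × 40.7 × 510)) = 119.02 mm.
A_s = 0.85 f'_c a b / f_y = 0.85 × 40.7 × 119.02 × 510 / 400 = 5249.8 mm².

A_s ≈ 5250 mm²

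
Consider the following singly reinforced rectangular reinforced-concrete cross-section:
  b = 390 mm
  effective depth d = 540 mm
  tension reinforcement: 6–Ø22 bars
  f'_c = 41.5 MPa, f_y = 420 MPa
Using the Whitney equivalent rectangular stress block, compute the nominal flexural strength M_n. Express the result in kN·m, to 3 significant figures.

A_s = 6 × 380 = 2280 mm².
T = A_s f_y = 2280 × 420 = 957600 N = 957.6 kN.
From C = T: a = T/(0.85 f'_c b) = 957600/(0.85 × 41.5 × 390) = 69.61 mm.
M_n = T(d − a/2) = 957.6 kN × (540 − 34.805) mm = 483.77 kN·m.

M_n ≈ 484 kN·m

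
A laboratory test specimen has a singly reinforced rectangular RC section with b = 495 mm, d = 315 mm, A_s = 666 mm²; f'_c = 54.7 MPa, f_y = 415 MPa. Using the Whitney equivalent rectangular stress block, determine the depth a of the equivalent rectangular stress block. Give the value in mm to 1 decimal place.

T = A_s f_y = 666 × 415 = 276390 N = 276.39 kN.
Setting C = 0.85 f'_c a b equal to T: a = 276390/(0.85 × 54.7 × 495) = 12.0 mm.

a ≈ 12.0 mm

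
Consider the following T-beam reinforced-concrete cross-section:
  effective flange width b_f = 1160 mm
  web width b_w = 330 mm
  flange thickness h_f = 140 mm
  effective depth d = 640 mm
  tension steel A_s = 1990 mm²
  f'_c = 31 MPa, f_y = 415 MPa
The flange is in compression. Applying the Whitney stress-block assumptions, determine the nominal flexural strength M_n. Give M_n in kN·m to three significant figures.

Tension: T = A_s f_y = 1990 × 415 = 825850 N.
Try a within the flange: a = T/(0.85 f'_c b_f) = 825850/(0.85 × 31 × 1160) = 27.02 mm.
Since a = 27.02 ≤ h_f = 140 mm, the stress block lies entirely in the flange; analyse as a rectangular beam of width b_f.
M_n = T(d − a/2) = 825850 × (640 − 13.51) = 517.39 × 10⁶ N·mm.
M_n = 517.39 kN·m.

M_n ≈ 517 kN·m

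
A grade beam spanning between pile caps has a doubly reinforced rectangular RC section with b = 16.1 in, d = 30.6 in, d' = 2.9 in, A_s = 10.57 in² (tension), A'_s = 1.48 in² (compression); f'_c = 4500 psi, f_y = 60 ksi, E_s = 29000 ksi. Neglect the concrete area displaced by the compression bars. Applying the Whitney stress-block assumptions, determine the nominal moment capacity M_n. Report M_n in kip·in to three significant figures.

M_n ≈ 16700 kip·in

Assume both steels yield.
a = (A_s − A'_s) f_y/(0.85 f'_c b) = (10.57 − 1.48) × 60/(0.85 × 4.5 × 16.1) = 8.856 in.
c = a/β₁ = 8.856/0.825 = 10.735 in; ε'_s = 0.003(c − d')/c = 0.0022 ≥ ε_y = 0.0021, so the compression steel yields.
M_n = (A_s − A'_s) f_y (d − a/2) + A'_s f_y (d − d') = 545.4 × (30.6 − 4.428) + 88.8 × (30.6 − 2.9) = 14274.2 + 2459.8 = 16734.0 kip·in.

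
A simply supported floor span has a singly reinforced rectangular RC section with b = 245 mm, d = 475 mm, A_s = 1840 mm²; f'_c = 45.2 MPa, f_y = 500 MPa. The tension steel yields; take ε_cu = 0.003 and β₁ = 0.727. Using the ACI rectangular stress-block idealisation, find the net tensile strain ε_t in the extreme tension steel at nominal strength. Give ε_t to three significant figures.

a = A_s f_y/(0.85 f'_c b) = 97.74 mm.
β₁ = 0.727, so c = a/β₁ = 97.74/0.727 = 134.44 mm.
From the linear strain diagram with ε_cu = 0.003: ε_t = 0.003 (d − c)/c = 0.003 × (475 − 134.44)/134.44 = 0.00760.
Since ε_t ≥ 0.005, the section is tension-controlled.

ε_t ≈ 0.00760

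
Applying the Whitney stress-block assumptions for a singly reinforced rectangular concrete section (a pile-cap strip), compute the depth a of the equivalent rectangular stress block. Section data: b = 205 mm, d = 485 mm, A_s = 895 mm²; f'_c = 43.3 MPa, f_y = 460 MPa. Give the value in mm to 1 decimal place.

a ≈ 54.6 mm

T = A_s f_y = 895 × 460 = 411700 N = 411.7 kN.
Setting C = 0.85 f'_c a b equal to T: a = 411700/(0.85 × 43.3 × 205) = 54.6 mm.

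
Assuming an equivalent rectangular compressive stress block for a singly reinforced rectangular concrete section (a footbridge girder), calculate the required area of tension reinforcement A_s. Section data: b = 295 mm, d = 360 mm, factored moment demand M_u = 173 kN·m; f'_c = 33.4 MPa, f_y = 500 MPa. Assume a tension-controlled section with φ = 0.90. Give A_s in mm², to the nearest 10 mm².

A_s ≈ 1180 mm²

M_n = M_u/φ = 173/0.90 = 192.222 kN·m.
With M_n = 0.85 f'_c a b (d − a/2), solve the quadratic for a:
a = d − √(d² − 2M_n/(0.85 f'_c b)) = 360 − √(360² − 2 × 192.222×10⁶/(0.85 × 33.4 × 295)) = 70.70 mm.
A_s = 0.85 f'_c a b / f_y = 0.85 × 33.4 × 70.70 × 295 / 500 = 1184.2 mm².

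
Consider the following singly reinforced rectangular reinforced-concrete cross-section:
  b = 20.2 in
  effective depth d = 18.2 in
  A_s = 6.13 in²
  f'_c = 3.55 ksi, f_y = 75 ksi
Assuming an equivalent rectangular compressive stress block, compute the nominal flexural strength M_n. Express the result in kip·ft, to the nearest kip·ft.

T = A_s f_y = 6.13 × 75 = 459.75 kips.
a = T/(0.85 f'_c b) = 459.75/(0.85 × 3.55 × 20.2) = 7.543 in.
M_n = T(d − a/2) = 459.75 × (18.2 − 3.7715) = 6633.5 kip·in = 6633.5/12 = 552.79 kip·ft.

M_n ≈ 553 kip·ft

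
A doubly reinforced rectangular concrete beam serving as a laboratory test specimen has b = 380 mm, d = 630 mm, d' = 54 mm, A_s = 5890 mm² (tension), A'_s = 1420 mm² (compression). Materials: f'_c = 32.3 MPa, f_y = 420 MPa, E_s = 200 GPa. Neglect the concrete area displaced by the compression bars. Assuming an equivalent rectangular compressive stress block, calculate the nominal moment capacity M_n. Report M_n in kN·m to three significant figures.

Assume both tension and compression steel yield.
Net tension couple steel: A_s − A'_s = 4470 mm².
a = (A_s − A'_s) f_y / (0.85 f'_c b) = 1877400/(0.85 × 32.3 × 380) = 179.95 mm.
c = a/β₁ = 179.95/0.819 = 219.72 mm; ε'_s = 0.003(c − d')/c = 0.0023 ≥ f_y/E_s = 0.0021, so compression steel does yield.
M_n = (A_s − A'_s) f_y (d − a/2) + A'_s f_y (d − d') = [1877400 × (630 − 89.975) + 596400 × (630 − 54)] × 10⁻⁶ = 1013.84 + 343.53 = 1357.37 kN·m.

M_n ≈ 1360 kN·m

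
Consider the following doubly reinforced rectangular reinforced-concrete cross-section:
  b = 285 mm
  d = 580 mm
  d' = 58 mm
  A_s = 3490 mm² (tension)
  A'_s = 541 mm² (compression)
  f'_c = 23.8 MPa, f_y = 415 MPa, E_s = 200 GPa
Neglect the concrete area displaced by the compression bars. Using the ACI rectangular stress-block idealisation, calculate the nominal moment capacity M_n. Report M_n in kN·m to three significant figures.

Assume both tension and compression steel yield.
Net tension couple steel: A_s − A'_s = 2949 mm².
a = (A_s − A'_s) f_y / (0.85 f'_c b) = 1223835/(0.85 × 23.8 × 285) = 212.27 mm.
c = a/β₁ = 212.27/0.85 = 249.73 mm; ε'_s = 0.003(c − d')/c = 0.0023 ≥ f_y/E_s = 0.0021, so compression steel does yield.
M_n = (A_s − A'_s) f_y (d − a/2) + A'_s f_y (d − d') = [1223835 × (580 − 106.135) + 224515 × (580 − 58)] × 10⁻⁶ = 579.93 + 117.20 = 697.13 kN·m.

M_n ≈ 697 kN·m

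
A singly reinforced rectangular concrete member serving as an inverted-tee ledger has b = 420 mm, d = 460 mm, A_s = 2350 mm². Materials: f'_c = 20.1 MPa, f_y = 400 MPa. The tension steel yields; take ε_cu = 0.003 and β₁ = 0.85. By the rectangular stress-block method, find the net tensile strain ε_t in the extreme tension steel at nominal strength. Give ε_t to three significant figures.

a = A_s f_y/(0.85 f'_c b) = 131.00 mm.
β₁ = 0.85, so c = a/β₁ = 131.00/0.85 = 154.12 mm.
From the linear strain diagram with ε_cu = 0.003: ε_t = 0.003 (d − c)/c = 0.003 × (460 − 154.12)/154.12 = 0.00595.
Since ε_t ≥ 0.005, the section is tension-controlled.

ε_t ≈ 0.00595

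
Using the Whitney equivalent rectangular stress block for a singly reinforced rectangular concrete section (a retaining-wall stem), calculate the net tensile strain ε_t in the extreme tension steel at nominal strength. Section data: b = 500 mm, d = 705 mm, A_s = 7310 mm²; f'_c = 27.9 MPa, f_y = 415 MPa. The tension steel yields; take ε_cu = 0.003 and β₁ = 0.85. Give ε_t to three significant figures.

ε_t ≈ 0.00403

a = A_s f_y/(0.85 f'_c b) = 255.84 mm.
β₁ = 0.85, so c = a/β₁ = 255.84/0.85 = 300.99 mm.
From the linear strain diagram with ε_cu = 0.003: ε_t = 0.003 (d − c)/c = 0.003 × (705 − 300.99)/300.99 = 0.00403.
ε_t is between 0.004 and 0.005 — transition zone.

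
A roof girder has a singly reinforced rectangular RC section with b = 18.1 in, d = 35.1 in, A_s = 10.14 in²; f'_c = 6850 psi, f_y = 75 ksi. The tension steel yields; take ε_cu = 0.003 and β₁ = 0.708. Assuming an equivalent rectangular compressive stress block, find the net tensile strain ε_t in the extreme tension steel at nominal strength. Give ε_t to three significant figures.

a = A_s f_y/(0.85 f'_c b) = 7.216 in.
β₁ = 0.708, so c = a/β₁ = 7.216/0.708 = 10.192 in.
From the linear strain diagram with ε_cu = 0.003: ε_t = 0.003 (d − c)/c = 0.003 × (35.1 − 10.192)/10.192 = 0.00733.
Since ε_t ≥ 0.005, the section is tension-controlled.

ε_t ≈ 0.00733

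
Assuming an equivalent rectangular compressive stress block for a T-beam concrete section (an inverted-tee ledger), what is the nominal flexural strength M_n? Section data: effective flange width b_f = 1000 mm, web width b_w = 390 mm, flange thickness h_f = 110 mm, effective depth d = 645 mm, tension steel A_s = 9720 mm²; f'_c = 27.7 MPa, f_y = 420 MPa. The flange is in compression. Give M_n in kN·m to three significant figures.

M_n ≈ 2210 kN·m

Tension: T = A_s f_y = 9720 × 420 = 4082400 N.
Try a within the flange: a = T/(0.85 f'_c b_f) = 4082400/(0.85 × 27.7 × 1000) = 173.39 mm.
a = 173.39 > h_f = 110 mm: the block extends into the web. Split into flange-overhang and web parts.
C_f = 0.85 f'_c (b_f − b_w) h_f = 0.85 × 27.7 × (1000 − 390) × 110 = 1579870 N.
Remaining web compression depth: a_w = (T − C_f)/(0.85 f'_c b_w) = (4082400 − 1579870)/(0.85 × 27.7 × 390) = 272.53 mm.
M_n = C_f(d − h_f/2) + (T − C_f)(d − a_w/2) = 1579870 × (645 − 55) + 2502530 × (645 − 136.265) = 932.12 + 1273.12 = 2205.24 × 10⁶ N·mm.
M_n = 2205.24 kN·m.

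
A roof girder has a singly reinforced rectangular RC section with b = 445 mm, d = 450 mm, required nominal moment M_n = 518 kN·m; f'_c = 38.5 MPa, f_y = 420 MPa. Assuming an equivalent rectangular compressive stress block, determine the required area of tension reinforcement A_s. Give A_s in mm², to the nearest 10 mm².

A_s ≈ 3040 mm²

With M_n = 0.85 f'_c a b (d − a/2), solve the quadratic for a:
a = d − √(d² − 2M_n/(0.85 f'_c b)) = 450 − √(450² − 2 × 518×10⁶/(0.85 × 38.5 × 445)) = 87.57 mm.
A_s = 0.85 f'_c a b / f_y = 0.85 × 38.5 × 87.57 × 445 / 420 = 3036.3 mm².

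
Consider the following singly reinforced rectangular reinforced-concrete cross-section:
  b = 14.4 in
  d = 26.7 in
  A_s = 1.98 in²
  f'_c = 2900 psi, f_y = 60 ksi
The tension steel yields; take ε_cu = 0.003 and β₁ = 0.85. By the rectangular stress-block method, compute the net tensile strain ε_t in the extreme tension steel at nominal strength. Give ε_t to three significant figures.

ε_t ≈ 0.0173

a = A_s f_y/(0.85 f'_c b) = 3.347 in.
β₁ = 0.85, so c = a/β₁ = 3.347/0.85 = 3.938 in.
From the linear strain diagram with ε_cu = 0.003: ε_t = 0.003 (d − c)/c = 0.003 × (26.7 − 3.938)/3.938 = 0.0173.
Since ε_t ≥ 0.005, the section is tension-controlled.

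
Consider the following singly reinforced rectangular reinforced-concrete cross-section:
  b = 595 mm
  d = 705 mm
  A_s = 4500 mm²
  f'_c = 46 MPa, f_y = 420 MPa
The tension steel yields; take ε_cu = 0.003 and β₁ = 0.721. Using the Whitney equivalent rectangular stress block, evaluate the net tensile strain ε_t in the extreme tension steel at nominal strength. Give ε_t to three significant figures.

ε_t ≈ 0.0158

a = A_s f_y/(0.85 f'_c b) = 81.24 mm.
β₁ = 0.721, so c = a/β₁ = 81.24/0.721 = 112.68 mm.
From the linear strain diagram with ε_cu = 0.003: ε_t = 0.003 (d − c)/c = 0.003 × (705 − 112.68)/112.68 = 0.0158.
Since ε_t ≥ 0.005, the section is tension-controlled.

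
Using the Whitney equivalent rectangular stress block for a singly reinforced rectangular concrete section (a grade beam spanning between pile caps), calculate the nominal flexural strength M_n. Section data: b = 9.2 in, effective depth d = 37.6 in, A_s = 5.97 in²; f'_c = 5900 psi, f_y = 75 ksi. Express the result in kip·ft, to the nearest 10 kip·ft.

T = A_s f_y = 5.97 × 75 = 447.75 kips.
a = T/(0.85 f'_c b) = 447.75/(0.85 × 5.9 × 9.2) = 9.705 in.
M_n = T(d − a/2) = 447.75 × (37.6 − 4.8525) = 14662.7 kip·in = 14662.7/12 = 1221.89 kip·ft.

M_n ≈ 1220 kip·ft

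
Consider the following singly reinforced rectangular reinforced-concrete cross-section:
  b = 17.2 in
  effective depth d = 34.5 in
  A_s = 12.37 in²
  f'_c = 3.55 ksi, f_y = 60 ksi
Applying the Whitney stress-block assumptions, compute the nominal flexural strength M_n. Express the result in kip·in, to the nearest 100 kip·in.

T = A_s f_y = 12.37 × 60 = 742.2 kips.
a = T/(0.85 f'_c b) = 742.2/(0.85 × 3.55 × 17.2) = 14.300 in.
M_n = T(d − a/2) = 742.2 × (34.5 − 7.15) = 20299.2 kip·in.

M_n ≈ 20300 kip·in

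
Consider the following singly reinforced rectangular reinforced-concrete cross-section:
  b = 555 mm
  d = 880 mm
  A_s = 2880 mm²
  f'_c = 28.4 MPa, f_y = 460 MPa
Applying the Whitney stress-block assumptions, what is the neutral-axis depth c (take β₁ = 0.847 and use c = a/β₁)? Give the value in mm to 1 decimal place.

T = A_s f_y = 2880 × 460 = 1324800 N = 1324.8 kN.
Setting C = 0.85 f'_c a b equal to T: a = 1324800/(0.85 × 28.4 × 555) = 98.883 mm.
With β₁ = 0.847, c = a/β₁ = 98.883/0.847 = 116.7 mm.

c ≈ 116.7 mm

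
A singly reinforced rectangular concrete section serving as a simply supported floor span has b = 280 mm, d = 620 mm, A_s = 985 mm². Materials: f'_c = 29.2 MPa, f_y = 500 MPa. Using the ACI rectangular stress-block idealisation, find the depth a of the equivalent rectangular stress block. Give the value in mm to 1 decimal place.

a ≈ 70.9 mm

T = A_s f_y = 985 × 500 = 492500 N = 492.5 kN.
Setting C = 0.85 f'_c a b equal to T: a = 492500/(0.85 × 29.2 × 280) = 70.9 mm.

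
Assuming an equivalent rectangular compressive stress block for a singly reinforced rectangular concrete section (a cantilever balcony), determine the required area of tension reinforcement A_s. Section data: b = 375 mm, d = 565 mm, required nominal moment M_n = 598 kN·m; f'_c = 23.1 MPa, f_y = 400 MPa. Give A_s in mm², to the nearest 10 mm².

With M_n = 0.85 f'_c a b (d − a/2), solve the quadratic for a:
a = d − √(d² − 2M_n/(0.85 f'_c b)) = 565 − √(565² − 2 × 598×10⁶/(0.85 × 23.1 × 375)) = 169.03 mm.
A_s = 0.85 f'_c a b / f_y = 0.85 × 23.1 × 169.03 × 375 / 400 = 3111.5 mm².

A_s ≈ 3110 mm²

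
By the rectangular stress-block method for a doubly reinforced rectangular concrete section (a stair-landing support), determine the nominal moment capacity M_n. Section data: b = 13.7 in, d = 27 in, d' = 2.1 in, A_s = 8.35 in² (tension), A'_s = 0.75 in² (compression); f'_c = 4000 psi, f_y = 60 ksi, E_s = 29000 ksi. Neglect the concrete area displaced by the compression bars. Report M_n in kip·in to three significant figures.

M_n ≈ 11200 kip·in

Assume both steels yield.
a = (A_s − A'_s) f_y/(0.85 f'_c b) = (8.35 − 0.75) × 60/(0.85 × 4 × 13.7) = 9.790 in.
c = a/β₁ = 9.790/0.85 = 11.518 in; ε'_s = 0.003(c − d')/c = 0.0025 ≥ ε_y = 0.0021, so the compression steel yields.
M_n = (A_s − A'_s) f_y (d − a/2) + A'_s f_y (d − d') = 456 × (27 − 4.895) + 45 × (27 − 2.1) = 10079.9 + 1120.5 = 11200.4 kip·in.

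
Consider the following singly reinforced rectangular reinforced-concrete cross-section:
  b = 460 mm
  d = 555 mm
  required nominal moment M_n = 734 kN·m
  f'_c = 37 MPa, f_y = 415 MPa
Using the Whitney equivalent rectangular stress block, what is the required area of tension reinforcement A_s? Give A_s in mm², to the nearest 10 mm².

A_s ≈ 3500 mm²

With M_n = 0.85 f'_c a b (d − a/2), solve the quadratic for a:
a = d − √(d² − 2M_n/(0.85 f'_c b)) = 555 − √(555² − 2 × 734×10⁶/(0.85 × 37 × 460)) = 100.52 mm.
A_s = 0.85 f'_c a b / f_y = 0.85 × 37 × 100.52 × 460 / 415 = 3504.2 mm².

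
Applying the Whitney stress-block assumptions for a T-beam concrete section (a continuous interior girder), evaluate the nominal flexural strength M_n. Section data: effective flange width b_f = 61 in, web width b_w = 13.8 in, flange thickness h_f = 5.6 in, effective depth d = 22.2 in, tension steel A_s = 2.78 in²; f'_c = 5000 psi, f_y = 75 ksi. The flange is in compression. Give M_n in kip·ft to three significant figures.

Tension: T = A_s f_y = 2.78 × 75 = 208.5 kips.
Try a within the flange: a = T/(0.85 f'_c b_f) = 208.5/(0.85 × 5 × 61) = 0.804 in.
Since a = 0.804 ≤ h_f = 5.6 in, the stress block lies entirely in the flange; analyse as a rectangular beam of width b_f.
M_n = T(d − a/2) = 208.5 × (22.2 − 0.402) = 4544.9 kip·in.
M_n = 4544.9/12 = 378.74 kip·ft.

M_n ≈ 379 kip·ft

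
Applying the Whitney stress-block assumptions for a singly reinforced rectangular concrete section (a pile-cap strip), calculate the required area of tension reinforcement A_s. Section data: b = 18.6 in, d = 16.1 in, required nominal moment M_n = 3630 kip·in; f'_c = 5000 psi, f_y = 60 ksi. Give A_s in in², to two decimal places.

A_s ≈ 4.17 in²

From M_n = 0.85 f'_c a b (d − a/2):
a = d − √(d² − 2M_n/(0.85 f'_c b)) = 16.1 − √(16.1² − 2 × 3630/(0.85 × 5 × 18.6)) = 3.163 in.
A_s = 0.85 f'_c a b / f_y = 0.85 × 5 × 3.163 × 18.6 / 60 = 4.167 in².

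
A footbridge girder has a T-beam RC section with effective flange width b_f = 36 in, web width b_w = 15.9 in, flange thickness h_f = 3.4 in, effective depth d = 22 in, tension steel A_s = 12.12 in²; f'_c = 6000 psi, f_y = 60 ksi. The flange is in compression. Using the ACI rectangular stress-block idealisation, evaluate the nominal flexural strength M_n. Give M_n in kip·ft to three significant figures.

Tension: T = A_s f_y = 12.12 × 60 = 727.2 kips.
Try a within the flange: a = T/(0.85 f'_c b_f) = 727.2/(0.85 × 6 × 36) = 3.961 in.
a = 3.961 > h_f = 3.4 in: the block extends into the web. Split into flange-overhang and web parts.
C_f = 0.85 f'_c (b_f − b_w) h_f = 0.85 × 6 × (36 − 15.9) × 3.4 = 348.5 kips.
Remaining web compression depth: a_w = (T − C_f)/(0.85 f'_c b_w) = (727.2 − 348.5)/(0.85 × 6 × 15.9) = 4.670 in.
M_n = C_f(d − h_f/2) + (T − C_f)(d − a_w/2) = 348.5 × (22 − 1.7) + 378.7 × (22 − 2.335) = 7074.6 + 7447.1 = 14521.7 kip·in.
M_n = 14521.7/12 = 1210.14 kip·ft.

M_n ≈ 1210 kip·ft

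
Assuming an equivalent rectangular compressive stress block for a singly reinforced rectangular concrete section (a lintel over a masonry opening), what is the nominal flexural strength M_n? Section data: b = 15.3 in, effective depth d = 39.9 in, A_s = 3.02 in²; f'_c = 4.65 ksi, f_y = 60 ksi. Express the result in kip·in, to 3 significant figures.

M_n ≈ 6960 kip·in

T = A_s f_y = 3.02 × 60 = 181.2 kips.
a = T/(0.85 f'_c b) = 181.2/(0.85 × 4.65 × 15.3) = 2.996 in.
M_n = T(d − a/2) = 181.2 × (39.9 − 1.498) = 6958.4 kip·in.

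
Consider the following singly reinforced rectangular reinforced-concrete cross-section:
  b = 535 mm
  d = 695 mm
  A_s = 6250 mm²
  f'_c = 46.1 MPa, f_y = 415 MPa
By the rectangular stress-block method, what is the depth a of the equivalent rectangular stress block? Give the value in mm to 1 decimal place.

a ≈ 123.7 mm

T = A_s f_y = 6250 × 415 = 2593750 N = 2593.75 kN.
Setting C = 0.85 f'_c a b equal to T: a = 2593750/(0.85 × 46.1 × 535) = 123.7 mm.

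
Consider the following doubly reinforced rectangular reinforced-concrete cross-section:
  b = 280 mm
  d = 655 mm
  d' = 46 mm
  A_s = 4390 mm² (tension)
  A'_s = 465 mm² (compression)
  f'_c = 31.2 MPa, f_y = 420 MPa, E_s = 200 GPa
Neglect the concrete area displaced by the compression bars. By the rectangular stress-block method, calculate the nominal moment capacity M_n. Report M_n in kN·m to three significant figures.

M_n ≈ 1020 kN·m

Assume both tension and compression steel yield.
Net tension couple steel: A_s − A'_s = 3925 mm².
a = (A_s − A'_s) f_y / (0.85 f'_c b) = 1648500/(0.85 × 31.2 × 280) = 222.00 mm.
c = a/β₁ = 222.00/0.827 = 268.44 mm; ε'_s = 0.003(c − d')/c = 0.0025 ≥ f_y/E_s = 0.0021, so compression steel does yield.
M_n = (A_s − A'_s) f_y (d − a/2) + A'_s f_y (d − d') = [1648500 × (655 − 111) + 195300 × (655 − 46)] × 10⁻⁶ = 896.78 + 118.94 = 1015.72 kN·m.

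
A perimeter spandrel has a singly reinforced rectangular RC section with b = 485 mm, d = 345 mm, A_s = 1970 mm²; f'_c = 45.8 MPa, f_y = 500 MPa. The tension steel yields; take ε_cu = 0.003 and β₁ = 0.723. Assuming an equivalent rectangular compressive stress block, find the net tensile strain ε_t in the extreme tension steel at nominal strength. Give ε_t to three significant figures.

a = A_s f_y/(0.85 f'_c b) = 52.17 mm.
β₁ = 0.723, so c = a/β₁ = 52.17/0.723 = 72.16 mm.
From the linear strain diagram with ε_cu = 0.003: ε_t = 0.003 (d − c)/c = 0.003 × (345 − 72.16)/72.16 = 0.0113.
Since ε_t ≥ 0.005, the section is tension-controlled.

ε_t ≈ 0.0113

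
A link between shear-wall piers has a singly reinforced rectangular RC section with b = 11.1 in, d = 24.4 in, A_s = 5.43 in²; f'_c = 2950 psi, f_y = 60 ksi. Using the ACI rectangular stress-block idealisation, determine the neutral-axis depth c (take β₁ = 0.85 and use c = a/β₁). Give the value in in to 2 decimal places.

T = A_s f_y = 5.43 × 60 = 325.8 kips.
a = T/(0.85 f'_c b) = 325.8/(0.85 × 2.95 × 11.1) = 11.7054 in.
With β₁ = 0.85, c = a/β₁ = 11.7054/0.85 = 13.77 in.

c ≈ 13.77 in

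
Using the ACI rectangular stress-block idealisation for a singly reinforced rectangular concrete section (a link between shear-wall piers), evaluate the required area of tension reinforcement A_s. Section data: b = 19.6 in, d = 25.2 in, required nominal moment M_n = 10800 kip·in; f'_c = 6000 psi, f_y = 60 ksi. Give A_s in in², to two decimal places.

A_s ≈ 7.88 in²

From M_n = 0.85 f'_c a b (d − a/2):
a = d − √(d² − 2M_n/(0.85 f'_c b)) = 25.2 − √(25.2² − 2 × 10800/(0.85 × 6 × 19.6)) = 4.732 in.
A_s = 0.85 f'_c a b / f_y = 0.85 × 6 × 4.732 × 19.6 / 60 = 7.884 in².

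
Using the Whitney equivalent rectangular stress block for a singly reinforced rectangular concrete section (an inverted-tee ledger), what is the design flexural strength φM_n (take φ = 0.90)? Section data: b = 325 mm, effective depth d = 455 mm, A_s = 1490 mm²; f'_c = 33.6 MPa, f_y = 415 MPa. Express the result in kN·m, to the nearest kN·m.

T = A_s f_y = 1490 × 415 = 618350 N = 618.35 kN.
From C = T: a = T/(0.85 f'_c b) = 618350/(0.85 × 33.6 × 325) = 66.62 mm.
M_n = T(d − a/2) = 618.35 kN × (455 − 33.31) mm = 260.75 kN·m.
φM_n = 0.90 × 260.75 = 234.68 kN·m.

φM_n ≈ 235 kN·m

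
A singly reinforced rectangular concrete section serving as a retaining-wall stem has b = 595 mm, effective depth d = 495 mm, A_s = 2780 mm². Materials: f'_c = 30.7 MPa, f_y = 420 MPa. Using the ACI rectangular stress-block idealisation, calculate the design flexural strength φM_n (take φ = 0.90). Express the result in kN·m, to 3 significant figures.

T = A_s f_y = 2780 × 420 = 1167600 N = 1167.6 kN.
From C = T: a = T/(0.85 f'_c b) = 1167600/(0.85 × 30.7 × 595) = 75.20 mm.
M_n = T(d − a/2) = 1167.6 kN × (495 − 37.6) mm = 534.06 kN·m.
φM_n = 0.90 × 534.06 = 480.65 kN·m.

φM_n ≈ 481 kN·m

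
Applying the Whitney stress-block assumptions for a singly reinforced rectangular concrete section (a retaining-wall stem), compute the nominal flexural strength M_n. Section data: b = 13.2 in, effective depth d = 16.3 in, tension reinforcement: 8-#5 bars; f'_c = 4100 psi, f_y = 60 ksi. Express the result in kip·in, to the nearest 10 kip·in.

A_s = 8 × 0.31 = 2.48 in².
T = A_s f_y = 2.48 × 60 = 148.8 kips.
a = T/(0.85 f'_c b) = 148.8/(0.85 × 4.1 × 13.2) = 3.235 in.
M_n = T(d − a/2) = 148.8 × (16.3 − 1.6175) = 2184.8 kip·in.

M_n ≈ 2180 kip·in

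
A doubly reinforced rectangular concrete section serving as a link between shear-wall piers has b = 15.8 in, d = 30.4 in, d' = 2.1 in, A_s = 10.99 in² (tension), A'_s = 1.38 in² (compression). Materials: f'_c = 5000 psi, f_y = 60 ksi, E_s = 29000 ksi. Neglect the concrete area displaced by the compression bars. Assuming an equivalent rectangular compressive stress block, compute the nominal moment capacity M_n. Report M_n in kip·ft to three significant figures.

M_n ≈ 1450 kip·ft

Assume both steels yield.
a = (A_s − A'_s) f_y/(0.85 f'_c b) = (10.99 − 1.38) × 60/(0.85 × 5 × 15.8) = 8.587 in.
c = a/β₁ = 8.587/0.8 = 10.734 in; ε'_s = 0.003(c − d')/c = 0.0024 ≥ ε_y = 0.0021, so the compression steel yields.
M_n = (A_s − A'_s) f_y (d − a/2) + A'_s f_y (d − d') = 576.6 × (30.4 − 4.2935) + 82.8 × (30.4 − 2.1) = 15053.0 + 2343.2 = 17396.2 kip·in = 17396.2/12 = 1449.68 kip·ft.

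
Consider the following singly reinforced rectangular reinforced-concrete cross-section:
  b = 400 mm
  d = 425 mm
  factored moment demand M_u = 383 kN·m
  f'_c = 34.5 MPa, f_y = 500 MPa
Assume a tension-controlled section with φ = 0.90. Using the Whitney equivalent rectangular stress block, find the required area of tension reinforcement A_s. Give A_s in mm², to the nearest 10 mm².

A_s ≈ 2260 mm²

M_n = M_u/φ = 383/0.90 = 425.556 kN·m.
With M_n = 0.85 f'_c a b (d − a/2), solve the quadratic for a:
a = d − √(d² − 2M_n/(0.85 f'_c b)) = 425 − √(425² − 2 × 425.556×10⁶/(0.85 × 34.5 × 400)) = 96.27 mm.
A_s = 0.85 f'_c a b / f_y = 0.85 × 34.5 × 96.27 × 400 / 500 = 2258.5 mm².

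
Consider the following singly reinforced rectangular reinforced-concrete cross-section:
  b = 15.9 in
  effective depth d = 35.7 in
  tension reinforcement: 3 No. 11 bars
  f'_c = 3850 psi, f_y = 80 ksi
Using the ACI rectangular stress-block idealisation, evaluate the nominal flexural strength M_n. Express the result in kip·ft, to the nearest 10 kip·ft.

A_s = 3 × 1.56 = 4.68 in².
T = A_s f_y = 4.68 × 80 = 374.4 kips.
a = T/(0.85 f'_c b) = 374.4/(0.85 × 3.85 × 15.9) = 7.195 in.
M_n = T(d − a/2) = 374.4 × (35.7 − 3.5975) = 12019.2 kip·in = 12019.2/12 = 1001.60 kip·ft.

M_n ≈ 1000 kip·ft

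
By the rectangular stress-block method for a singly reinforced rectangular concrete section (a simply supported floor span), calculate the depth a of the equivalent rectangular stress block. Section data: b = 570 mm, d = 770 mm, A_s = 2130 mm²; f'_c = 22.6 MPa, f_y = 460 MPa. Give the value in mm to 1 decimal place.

a ≈ 89.5 mm

T = A_s f_y = 2130 × 460 = 979800 N = 979.8 kN.
Setting C = 0.85 f'_c a b equal to T: a = 979800/(0.85 × 22.6 × 570) = 89.5 mm.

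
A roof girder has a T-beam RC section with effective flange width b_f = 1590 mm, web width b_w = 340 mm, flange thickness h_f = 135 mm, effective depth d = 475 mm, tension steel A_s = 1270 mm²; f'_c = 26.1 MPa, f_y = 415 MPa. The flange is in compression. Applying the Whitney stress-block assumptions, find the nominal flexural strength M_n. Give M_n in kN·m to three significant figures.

Tension: T = A_s f_y = 1270 × 415 = 527050 N.
Try a within the flange: a = T/(0.85 f'_c b_f) = 527050/(0.85 × 26.1 × 1590) = 14.94 mm.
Since a = 14.94 ≤ h_f = 135 mm, the stress block lies entirely in the flange; analyse as a rectangular beam of width b_f.
M_n = T(d − a/2) = 527050 × (475 − 7.47) = 246.41 × 10⁶ N·mm.
M_n = 246.41 kN·m.

M_n ≈ 246 kN·m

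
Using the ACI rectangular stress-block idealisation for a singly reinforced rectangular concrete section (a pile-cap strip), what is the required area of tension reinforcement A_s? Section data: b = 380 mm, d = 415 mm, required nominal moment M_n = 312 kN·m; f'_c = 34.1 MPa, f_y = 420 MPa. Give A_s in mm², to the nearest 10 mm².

A_s ≈ 1970 mm²

With M_n = 0.85 f'_c a b (d − a/2), solve the quadratic for a:
a = d − √(d² − 2M_n/(0.85 f'_c b)) = 415 − √(415² − 2 × 312×10⁶/(0.85 × 34.1 × 380)) = 75.04 mm.
A_s = 0.85 f'_c a b / f_y = 0.85 × 34.1 × 75.04 × 380 / 420 = 1967.9 mm².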